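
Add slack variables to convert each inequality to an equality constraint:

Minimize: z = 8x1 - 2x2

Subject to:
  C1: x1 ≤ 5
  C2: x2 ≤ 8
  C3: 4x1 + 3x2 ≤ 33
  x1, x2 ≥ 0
min z = 8x1 - 2x2

s.t.
  x1 + s1 = 5
  x2 + s2 = 8
  4x1 + 3x2 + s3 = 33
  x1, x2, s1, s2, s3 ≥ 0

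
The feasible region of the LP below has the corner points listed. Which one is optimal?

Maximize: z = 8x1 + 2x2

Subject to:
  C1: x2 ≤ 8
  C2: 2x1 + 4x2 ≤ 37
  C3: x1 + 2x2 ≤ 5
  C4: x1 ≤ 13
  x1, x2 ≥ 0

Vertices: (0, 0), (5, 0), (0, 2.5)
(5, 0) with z = 40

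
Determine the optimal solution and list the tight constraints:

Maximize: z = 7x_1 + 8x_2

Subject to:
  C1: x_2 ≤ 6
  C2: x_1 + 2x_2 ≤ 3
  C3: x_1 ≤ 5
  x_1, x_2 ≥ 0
Optimal: x_1 = 3, x_2 = 0
Slack at optimum:
  C1: slack = 6
  C2: slack = 0 (binding)
  C3: slack = 2
  x_1 ≥ 0: x_1 = 3
  x_2 ≥ 0: x_2 = 0 (binding)
Binding constraints: C2, x_2 ≥ 0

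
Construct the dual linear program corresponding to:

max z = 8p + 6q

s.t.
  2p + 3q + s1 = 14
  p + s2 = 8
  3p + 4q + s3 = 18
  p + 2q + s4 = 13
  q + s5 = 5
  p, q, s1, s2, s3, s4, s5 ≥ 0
Minimize: z = 14y1 + 8y2 + 18y3 + 13y4 + 5y5

Subject to:
  C1: -2y1 - y2 - 3y3 - y4 ≤ -8
  C2: -3y1 - 4y3 - 2y4 - y5 ≤ -6
  y1, y2, y3, y4, y5 ≥ 0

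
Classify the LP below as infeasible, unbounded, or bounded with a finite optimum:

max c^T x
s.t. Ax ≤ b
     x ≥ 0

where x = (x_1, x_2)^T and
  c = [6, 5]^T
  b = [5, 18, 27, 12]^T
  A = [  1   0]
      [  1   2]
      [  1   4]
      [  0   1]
The point (5, 5.5) satisfies every constraint, so the LP is feasible; the constraints give x_1 ≤ 5 and x_2 ≤ 12, which with x_1, x_2 ≥ 0 keep the feasible region inside a bounded box. A feasible, bounded LP attains a finite optimum at a vertex.

Evaluating z = 6x_1 + 5x_2 at each vertex:
  (0, 0): z = 0
  (5, 0): z = 30
  (5, 5.5): z = 57.5
  (0, 6.75): z = 33.75

Feasible with finite optimum z* = 57.5 at (5, 5.5).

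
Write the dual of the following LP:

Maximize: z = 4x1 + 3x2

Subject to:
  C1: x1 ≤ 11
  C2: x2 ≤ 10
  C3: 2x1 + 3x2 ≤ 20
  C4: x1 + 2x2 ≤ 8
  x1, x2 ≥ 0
Minimize: z = 11y1 + 10y2 + 20y3 + 8y4

Subject to:
  C1: -y1 - 2y3 - y4 ≤ -4
  C2: -y2 - 3y3 - 2y4 ≤ -3
  y1, y2, y3, y4 ≥ 0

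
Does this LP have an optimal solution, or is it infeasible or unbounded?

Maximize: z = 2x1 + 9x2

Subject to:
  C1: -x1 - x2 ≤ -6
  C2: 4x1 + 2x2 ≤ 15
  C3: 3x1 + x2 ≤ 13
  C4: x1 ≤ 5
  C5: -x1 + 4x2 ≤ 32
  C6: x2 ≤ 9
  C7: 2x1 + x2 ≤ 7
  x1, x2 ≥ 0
The point (0, 7) satisfies every constraint, so the LP is feasible; the constraints give x1 ≤ 5 and x2 ≤ 9, which with x1, x2 ≥ 0 keep the feasible region inside a bounded box. A feasible, bounded LP attains a finite optimum at a vertex.

Evaluating z = 2x1 + 9x2 at each vertex:
  (1, 5): z = 47
  (0, 7): z = 63
  (0, 6): z = 54

The LP has an optimal solution: (0, 7) with z = 63.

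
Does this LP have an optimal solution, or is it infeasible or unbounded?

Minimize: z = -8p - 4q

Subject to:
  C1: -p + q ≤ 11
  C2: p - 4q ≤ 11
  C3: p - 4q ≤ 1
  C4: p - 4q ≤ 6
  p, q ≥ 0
Feasible point: (0, 0) satisfies every constraint, so the LP is feasible.
Direction d = (1, 1): for each constraint row a, a·d ≤ 0 —
  (-1)(1) + (1)(1) = 0 ≤ 0
  (1)(1) + (-4)(1) = -3 ≤ 0
  (1)(1) + (-4)(1) = -3 ≤ 0
  (1)(1) + (-4)(1) = -3 ≤ 0
and d ≥ 0, so (0, 0) + t·d stays feasible for every t ≥ 0. Along this ray z = -8p - 4q changes by -12 per unit t, so z → −∞.

The LP is unbounded; z can be made arbitrarily small.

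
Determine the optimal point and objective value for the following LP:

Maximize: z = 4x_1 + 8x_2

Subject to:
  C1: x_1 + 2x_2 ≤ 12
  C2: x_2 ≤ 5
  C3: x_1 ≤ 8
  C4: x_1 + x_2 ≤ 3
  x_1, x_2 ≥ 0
Each vertex is the intersection of two constraint boundaries that also satisfies all remaining constraints:
  x_1 = 0 and x_2 = 0 → (0, 0)
  x_1 + x_2 = 3 and x_2 = 0 → (3, 0)
  x_1 + x_2 = 3 and x_1 = 0 → (0, 3)

Evaluating z = 4x_1 + 8x_2 at each vertex:
  (0, 0): z = 0
  (3, 0): z = 12
  (0, 3): z = 24

The maximum is at (0, 3) with z = 24.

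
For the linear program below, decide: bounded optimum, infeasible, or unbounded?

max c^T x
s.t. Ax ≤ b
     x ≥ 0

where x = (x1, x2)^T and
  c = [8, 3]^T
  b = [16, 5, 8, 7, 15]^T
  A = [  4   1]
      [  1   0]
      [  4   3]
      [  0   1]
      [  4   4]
The point (2, 0) satisfies every constraint, so the LP is feasible; the constraints give x1 ≤ 5 and x2 ≤ 7, which with x1, x2 ≥ 0 keep the feasible region inside a bounded box. A feasible, bounded LP attains a finite optimum at a vertex.

Evaluating z = 8x1 + 3x2 at each vertex:
  (0, 0): z = 0
  (2, 0): z = 16
  (0, 2.667): z = 8

The LP has an optimal solution: (2, 0) with z = 16.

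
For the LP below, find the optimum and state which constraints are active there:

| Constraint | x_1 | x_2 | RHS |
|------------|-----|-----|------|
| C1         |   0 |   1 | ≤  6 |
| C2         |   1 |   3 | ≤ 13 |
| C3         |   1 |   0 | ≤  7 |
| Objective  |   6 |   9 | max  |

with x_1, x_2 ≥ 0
Optimal: x_1 = 7, x_2 = 2
Binding: C2, C3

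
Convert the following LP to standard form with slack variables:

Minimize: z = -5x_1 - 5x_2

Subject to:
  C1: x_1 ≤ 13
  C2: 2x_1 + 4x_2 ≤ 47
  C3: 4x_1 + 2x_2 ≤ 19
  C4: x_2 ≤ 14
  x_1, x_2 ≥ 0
min z = -5x_1 - 5x_2

s.t.
  x_1 + s1 = 13
  2x_1 + 4x_2 + s2 = 47
  4x_1 + 2x_2 + s3 = 19
  x_2 + s4 = 14
  x_1, x_2, s1, s2, s3, s4 ≥ 0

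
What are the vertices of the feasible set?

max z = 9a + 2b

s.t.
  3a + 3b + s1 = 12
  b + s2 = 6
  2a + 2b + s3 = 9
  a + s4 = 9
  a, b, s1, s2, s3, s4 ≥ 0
Each vertex is the intersection of two constraint boundaries that also satisfies all remaining constraints:
  a = 0 and b = 0 → (0, 0)
  3a + 3b = 12 and b = 0 → (4, 0)
  3a + 3b = 12 and a = 0 → (0, 4)

Vertices: (0, 0), (4, 0), (0, 4)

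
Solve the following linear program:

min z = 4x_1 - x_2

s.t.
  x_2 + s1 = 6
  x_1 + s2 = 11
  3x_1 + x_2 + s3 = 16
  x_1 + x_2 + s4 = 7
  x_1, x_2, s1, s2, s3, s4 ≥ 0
x_1 = 0, x_2 = 6, z = -6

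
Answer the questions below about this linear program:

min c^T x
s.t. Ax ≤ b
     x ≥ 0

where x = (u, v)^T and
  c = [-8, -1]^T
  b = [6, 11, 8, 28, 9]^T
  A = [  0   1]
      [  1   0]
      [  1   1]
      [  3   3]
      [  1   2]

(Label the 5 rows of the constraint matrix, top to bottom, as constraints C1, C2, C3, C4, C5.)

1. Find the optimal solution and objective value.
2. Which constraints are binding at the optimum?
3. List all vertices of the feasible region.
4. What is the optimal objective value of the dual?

1. u = 8, v = 0, z = -64
2. C3, v ≥ 0
3. (0, 0), (8, 0), (7, 1), (0, 4.5)
4. -64 (by strong duality, equal to the primal optimum)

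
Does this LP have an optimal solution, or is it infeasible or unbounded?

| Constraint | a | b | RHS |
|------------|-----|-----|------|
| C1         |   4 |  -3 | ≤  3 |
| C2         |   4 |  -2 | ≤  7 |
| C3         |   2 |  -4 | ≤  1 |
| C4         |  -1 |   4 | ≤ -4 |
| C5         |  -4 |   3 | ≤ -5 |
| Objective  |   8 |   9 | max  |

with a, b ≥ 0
C1 requires 4a - 3b ≤ 3, while C5 (-4a + 3b ≤ -5) is equivalent to 4a - 3b ≥ 5. Together they would need 5 ≤ 4a - 3b ≤ 3, which is impossible since 5 > 3. No point satisfies all constraints.

The feasible region is empty; the LP is infeasible.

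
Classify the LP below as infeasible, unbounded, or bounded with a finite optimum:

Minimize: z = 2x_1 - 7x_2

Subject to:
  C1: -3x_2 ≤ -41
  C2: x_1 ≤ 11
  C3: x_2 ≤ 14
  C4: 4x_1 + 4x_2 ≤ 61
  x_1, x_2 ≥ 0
The point (0, 14) satisfies every constraint, so the LP is feasible; the constraints give x_1 ≤ 11 and x_2 ≤ 14, which with x_1, x_2 ≥ 0 keep the feasible region inside a bounded box. A feasible, bounded LP attains a finite optimum at a vertex.

Evaluating z = 2x_1 - 7x_2 at each vertex:
  (0, 13.67): z = -95.67
  (1.583, 13.67): z = -92.5
  (1.25, 14): z = -95.5
  (0, 14): z = -98

The LP has an optimal solution: (0, 14) with z = -98.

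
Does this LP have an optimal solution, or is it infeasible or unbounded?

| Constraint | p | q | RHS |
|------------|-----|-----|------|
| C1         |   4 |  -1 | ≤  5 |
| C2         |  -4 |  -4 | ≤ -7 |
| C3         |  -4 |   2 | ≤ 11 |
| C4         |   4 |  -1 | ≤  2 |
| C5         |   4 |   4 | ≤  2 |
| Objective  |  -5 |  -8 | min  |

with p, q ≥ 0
C5 requires 4p + 4q ≤ 2, while C2 (-4p - 4q ≤ -7) is equivalent to 4p + 4q ≥ 7. Together they would need 7 ≤ 4p + 4q ≤ 2, which is impossible since 7 > 2. No point satisfies all constraints.

Infeasible: no point satisfies all constraints simultaneously.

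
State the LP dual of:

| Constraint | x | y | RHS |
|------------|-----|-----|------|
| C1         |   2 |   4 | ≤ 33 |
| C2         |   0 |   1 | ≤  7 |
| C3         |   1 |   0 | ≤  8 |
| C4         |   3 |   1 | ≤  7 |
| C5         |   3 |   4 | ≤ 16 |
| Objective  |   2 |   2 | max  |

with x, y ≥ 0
Minimize: z = 33y1 + 7y2 + 8y3 + 7y4 + 16y5

Subject to:
  C1: -2y1 - y3 - 3y4 - 3y5 ≤ -2
  C2: -4y1 - y2 - y4 - 4y5 ≤ -2
  y1, y2, y3, y4, y5 ≥ 0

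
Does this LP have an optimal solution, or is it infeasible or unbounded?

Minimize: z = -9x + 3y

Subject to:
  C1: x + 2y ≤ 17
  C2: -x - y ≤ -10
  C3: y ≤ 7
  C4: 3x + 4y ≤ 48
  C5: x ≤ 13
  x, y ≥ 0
The point (13, 0) satisfies every constraint, so the LP is feasible; the constraints give x ≤ 13 and y ≤ 7, which with x, y ≥ 0 keep the feasible region inside a bounded box. A feasible, bounded LP attains a finite optimum at a vertex.

Feasible with finite optimum z* = -117 at (13, 0).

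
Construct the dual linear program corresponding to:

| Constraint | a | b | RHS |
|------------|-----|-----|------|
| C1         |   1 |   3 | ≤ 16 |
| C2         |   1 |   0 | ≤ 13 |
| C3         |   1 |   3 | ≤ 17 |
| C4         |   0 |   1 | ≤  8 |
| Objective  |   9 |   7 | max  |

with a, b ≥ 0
Minimize: z = 16y1 + 13y2 + 17y3 + 8y4

Subject to:
  C1: -y1 - y2 - y3 ≤ -9
  C2: -3y1 - 3y3 - y4 ≤ -7
  y1, y2, y3, y4 ≥ 0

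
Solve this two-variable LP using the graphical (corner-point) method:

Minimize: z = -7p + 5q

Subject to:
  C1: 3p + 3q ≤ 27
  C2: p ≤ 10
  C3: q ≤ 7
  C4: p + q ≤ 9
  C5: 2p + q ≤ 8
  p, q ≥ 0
p = 4, q = 0, z = -28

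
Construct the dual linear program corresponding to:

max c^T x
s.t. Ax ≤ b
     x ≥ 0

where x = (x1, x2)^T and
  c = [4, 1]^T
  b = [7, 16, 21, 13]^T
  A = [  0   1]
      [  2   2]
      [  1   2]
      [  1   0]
Minimize: z = 7y1 + 16y2 + 21y3 + 13y4

Subject to:
  C1: -2y2 - y3 - y4 ≤ -4
  C2: -y1 - 2y2 - 2y3 ≤ -1
  y1, y2, y3, y4 ≥ 0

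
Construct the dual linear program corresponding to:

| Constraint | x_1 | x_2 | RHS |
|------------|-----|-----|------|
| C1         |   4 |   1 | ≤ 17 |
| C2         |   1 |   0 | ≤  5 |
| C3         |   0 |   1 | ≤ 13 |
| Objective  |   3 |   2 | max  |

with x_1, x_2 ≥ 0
Minimize: z = 17y1 + 5y2 + 13y3

Subject to:
  C1: -4y1 - y2 ≤ -3
  C2: -y1 - y3 ≤ -2
  y1, y2, y3 ≥ 0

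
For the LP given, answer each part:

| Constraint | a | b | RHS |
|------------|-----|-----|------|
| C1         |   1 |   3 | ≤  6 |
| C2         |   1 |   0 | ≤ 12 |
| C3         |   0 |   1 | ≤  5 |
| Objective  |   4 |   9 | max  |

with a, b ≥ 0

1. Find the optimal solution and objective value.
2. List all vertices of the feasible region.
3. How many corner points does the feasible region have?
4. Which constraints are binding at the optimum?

1. a = 6, b = 0, z = 24
2. (0, 0), (6, 0), (0, 2)
3. 3
4. C1, b ≥ 0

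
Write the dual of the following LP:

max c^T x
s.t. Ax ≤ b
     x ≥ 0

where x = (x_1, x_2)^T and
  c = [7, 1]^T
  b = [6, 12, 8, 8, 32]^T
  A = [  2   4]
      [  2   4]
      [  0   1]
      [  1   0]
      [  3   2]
Minimize: z = 6y1 + 12y2 + 8y3 + 8y4 + 32y5

Subject to:
  C1: -2y1 - 2y2 - y4 - 3y5 ≤ -7
  C2: -4y1 - 4y2 - y3 - 2y5 ≤ -1
  y1, y2, y3, y4, y5 ≥ 0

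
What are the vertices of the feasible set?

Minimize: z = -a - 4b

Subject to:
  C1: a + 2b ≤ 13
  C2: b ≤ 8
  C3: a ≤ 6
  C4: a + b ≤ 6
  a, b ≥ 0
Each vertex is the intersection of two constraint boundaries that also satisfies all remaining constraints:
  a = 0 and b = 0 → (0, 0)
  a = 6 and a + b = 6 → (6, 0)
  a + b = 6 and a = 0 → (0, 6)

Vertices: (0, 0), (6, 0), (0, 6)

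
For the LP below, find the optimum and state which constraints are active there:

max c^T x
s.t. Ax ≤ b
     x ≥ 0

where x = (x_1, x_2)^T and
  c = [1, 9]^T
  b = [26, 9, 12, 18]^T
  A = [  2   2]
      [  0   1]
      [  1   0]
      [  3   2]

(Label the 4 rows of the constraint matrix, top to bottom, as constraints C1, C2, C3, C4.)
Optimal: x_1 = 0, x_2 = 9
Slack at optimum:
  C1: slack = 8
  C2: slack = 0 (binding)
  C3: slack = 12
  C4: slack = 0 (binding)
  x_1 ≥ 0: x_1 = 0 (binding)
  x_2 ≥ 0: x_2 = 9
Binding constraints: C2, C4, x_1 ≥ 0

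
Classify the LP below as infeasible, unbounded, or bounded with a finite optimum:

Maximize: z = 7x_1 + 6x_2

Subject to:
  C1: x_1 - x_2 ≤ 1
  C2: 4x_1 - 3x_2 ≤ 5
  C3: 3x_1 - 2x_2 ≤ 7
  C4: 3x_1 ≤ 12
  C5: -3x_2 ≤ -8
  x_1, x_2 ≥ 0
Feasible point: (0, 3) satisfies every constraint, so the LP is feasible.
Direction d = (0, 1): for each constraint row a, a·d ≤ 0 —
  (1)(0) + (-1)(1) = -1 ≤ 0
  (4)(0) + (-3)(1) = -3 ≤ 0
  (3)(0) + (-2)(1) = -2 ≤ 0
  (3)(0) + (0)(1) = 0 ≤ 0
  (0)(0) + (-3)(1) = -3 ≤ 0
and d ≥ 0, so (0, 3) + t·d stays feasible for every t ≥ 0. Along this ray z = 7x_1 + 6x_2 changes by 6 per unit t, so z → +∞.

Unbounded — the objective can increase without bound over the feasible region.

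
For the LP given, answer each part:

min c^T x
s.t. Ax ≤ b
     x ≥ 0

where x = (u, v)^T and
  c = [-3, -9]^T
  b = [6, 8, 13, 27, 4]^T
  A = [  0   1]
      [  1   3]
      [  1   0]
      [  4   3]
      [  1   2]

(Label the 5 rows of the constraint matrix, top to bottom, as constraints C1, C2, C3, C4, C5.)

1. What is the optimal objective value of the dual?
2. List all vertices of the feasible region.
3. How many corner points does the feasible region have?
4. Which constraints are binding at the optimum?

1. -18 (by strong duality, equal to the primal optimum)
2. (0, 0), (4, 0), (0, 2)
3. 3
4. C5, u ≥ 0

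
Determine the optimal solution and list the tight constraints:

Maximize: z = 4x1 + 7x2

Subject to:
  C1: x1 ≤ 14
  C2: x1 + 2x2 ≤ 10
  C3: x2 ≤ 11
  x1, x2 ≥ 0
Optimal: x1 = 10, x2 = 0
Slack at optimum:
  C1: slack = 4
  C2: slack = 0 (binding)
  C3: slack = 11
  x1 ≥ 0: x1 = 10
  x2 ≥ 0: x2 = 0 (binding)
Binding constraints: C2, x2 ≥ 0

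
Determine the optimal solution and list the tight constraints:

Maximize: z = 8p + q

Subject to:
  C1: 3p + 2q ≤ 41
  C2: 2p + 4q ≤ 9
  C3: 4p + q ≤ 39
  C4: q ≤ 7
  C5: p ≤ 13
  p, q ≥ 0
Optimal: p = 4.5, q = 0
Binding: C2, q ≥ 0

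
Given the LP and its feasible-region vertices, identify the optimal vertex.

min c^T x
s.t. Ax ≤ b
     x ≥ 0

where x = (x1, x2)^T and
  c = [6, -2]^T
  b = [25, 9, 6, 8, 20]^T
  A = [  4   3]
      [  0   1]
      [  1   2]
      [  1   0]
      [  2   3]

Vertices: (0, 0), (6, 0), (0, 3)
(0, 3) with z = -6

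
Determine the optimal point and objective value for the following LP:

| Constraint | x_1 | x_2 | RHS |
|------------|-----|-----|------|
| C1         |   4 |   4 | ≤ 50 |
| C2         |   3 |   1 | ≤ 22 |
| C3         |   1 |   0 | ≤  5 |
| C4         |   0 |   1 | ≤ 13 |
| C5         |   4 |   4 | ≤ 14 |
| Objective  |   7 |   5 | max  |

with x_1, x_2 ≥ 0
Each vertex is the intersection of two constraint boundaries that also satisfies all remaining constraints:
  x_1 = 0 and x_2 = 0 → (0, 0)
  4x_1 + 4x_2 = 14 and x_2 = 0 → (3.5, 0)
  4x_1 + 4x_2 = 14 and x_1 = 0 → (0, 3.5)

Evaluating z = 7x_1 + 5x_2 at each vertex:
  (0, 0): z = 0
  (3.5, 0): z = 24.5
  (0, 3.5): z = 17.5

The maximum is at (3.5, 0) with z = 24.5.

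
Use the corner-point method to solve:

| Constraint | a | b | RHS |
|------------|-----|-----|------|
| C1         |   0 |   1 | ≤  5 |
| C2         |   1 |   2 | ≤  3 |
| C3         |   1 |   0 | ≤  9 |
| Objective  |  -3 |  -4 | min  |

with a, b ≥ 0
Each vertex is the intersection of two constraint boundaries that also satisfies all remaining constraints:
  a = 0 and b = 0 → (0, 0)
  a + 2b = 3 and b = 0 → (3, 0)
  a + 2b = 3 and a = 0 → (0, 1.5)

Evaluating z = -3a - 4b at each vertex:
  (0, 0): z = 0
  (3, 0): z = -9
  (0, 1.5): z = -6

The minimum is at (3, 0) with z = -9.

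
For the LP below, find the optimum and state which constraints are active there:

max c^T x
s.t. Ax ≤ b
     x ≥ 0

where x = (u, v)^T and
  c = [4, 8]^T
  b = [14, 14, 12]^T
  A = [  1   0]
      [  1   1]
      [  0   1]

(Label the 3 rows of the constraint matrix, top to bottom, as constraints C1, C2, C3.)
Optimal: u = 2, v = 12
Slack at optimum:
  C1: slack = 12
  C2: slack = 0 (binding)
  C3: slack = 0 (binding)
  u ≥ 0: u = 2
  v ≥ 0: v = 12
Binding constraints: C2, C3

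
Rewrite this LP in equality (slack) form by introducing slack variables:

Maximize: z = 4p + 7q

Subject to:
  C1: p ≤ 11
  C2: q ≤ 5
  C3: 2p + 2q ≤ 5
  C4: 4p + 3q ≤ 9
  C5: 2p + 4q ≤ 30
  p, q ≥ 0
max z = 4p + 7q

s.t.
  p + s1 = 11
  q + s2 = 5
  2p + 2q + s3 = 5
  4p + 3q + s4 = 9
  2p + 4q + s5 = 30
  p, q, s1, s2, s3, s4, s5 ≥ 0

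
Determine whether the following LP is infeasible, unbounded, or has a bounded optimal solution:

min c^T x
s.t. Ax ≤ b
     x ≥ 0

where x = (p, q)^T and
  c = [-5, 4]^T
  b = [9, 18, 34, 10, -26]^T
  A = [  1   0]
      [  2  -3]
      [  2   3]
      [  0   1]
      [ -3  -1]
The point (9, 0) satisfies every constraint, so the LP is feasible; the constraints give p ≤ 9 and q ≤ 10, which with p, q ≥ 0 keep the feasible region inside a bounded box. A feasible, bounded LP attains a finite optimum at a vertex.

The LP has an optimal solution: (9, 0) with z = -45.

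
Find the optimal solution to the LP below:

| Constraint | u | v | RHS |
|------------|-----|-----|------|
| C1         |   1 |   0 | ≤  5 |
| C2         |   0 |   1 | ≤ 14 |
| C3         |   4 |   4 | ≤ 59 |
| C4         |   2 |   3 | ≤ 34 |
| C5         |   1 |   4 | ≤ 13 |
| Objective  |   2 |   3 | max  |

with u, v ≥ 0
Each vertex is the intersection of two constraint boundaries that also satisfies all remaining constraints:
  u = 0 and v = 0 → (0, 0)
  u = 5 and v = 0 → (5, 0)
  u = 5 and u + 4v = 13 → (5, 2)
  u + 4v = 13 and u = 0 → (0, 3.25)

Evaluating z = 2u + 3v at each vertex:
  (0, 0): z = 0
  (5, 0): z = 10
  (5, 2): z = 16
  (0, 3.25): z = 9.75

The maximum is at (5, 2) with z = 16.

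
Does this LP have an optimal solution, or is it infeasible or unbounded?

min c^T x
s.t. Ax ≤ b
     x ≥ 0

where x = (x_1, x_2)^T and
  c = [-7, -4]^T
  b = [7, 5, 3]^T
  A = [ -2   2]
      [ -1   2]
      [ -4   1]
Feasible point: (0, 0) satisfies every constraint, so the LP is feasible.
Direction d = (1, 0): for each constraint row a, a·d ≤ 0 —
  (-2)(1) + (2)(0) = -2 ≤ 0
  (-1)(1) + (2)(0) = -1 ≤ 0
  (-4)(1) + (1)(0) = -4 ≤ 0
and d ≥ 0, so (0, 0) + t·d stays feasible for every t ≥ 0. Along this ray z = -7x_1 - 4x_2 changes by -7 per unit t, so z → −∞.

The LP is unbounded; z can be made arbitrarily small.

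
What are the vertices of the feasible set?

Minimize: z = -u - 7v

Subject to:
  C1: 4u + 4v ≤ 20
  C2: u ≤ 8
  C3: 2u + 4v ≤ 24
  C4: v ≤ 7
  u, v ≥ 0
Each vertex is the intersection of two constraint boundaries that also satisfies all remaining constraints:
  u = 0 and v = 0 → (0, 0)
  4u + 4v = 20 and v = 0 → (5, 0)
  4u + 4v = 20 and u = 0 → (0, 5)

Vertices: (0, 0), (5, 0), (0, 5)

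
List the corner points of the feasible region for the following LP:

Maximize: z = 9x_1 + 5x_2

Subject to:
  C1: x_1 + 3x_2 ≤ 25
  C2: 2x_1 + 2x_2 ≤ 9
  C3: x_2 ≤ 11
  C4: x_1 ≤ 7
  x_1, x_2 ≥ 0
Each vertex is the intersection of two constraint boundaries that also satisfies all remaining constraints:
  x_1 = 0 and x_2 = 0 → (0, 0)
  2x_1 + 2x_2 = 9 and x_2 = 0 → (4.5, 0)
  2x_1 + 2x_2 = 9 and x_1 = 0 → (0, 4.5)

Vertices: (0, 0), (4.5, 0), (0, 4.5)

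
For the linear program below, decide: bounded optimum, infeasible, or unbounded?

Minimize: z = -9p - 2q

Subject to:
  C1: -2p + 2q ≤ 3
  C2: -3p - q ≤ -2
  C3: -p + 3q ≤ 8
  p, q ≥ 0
Feasible point: (1, 0) satisfies every constraint, so the LP is feasible.
Direction d = (1, 0): for each constraint row a, a·d ≤ 0 —
  (-2)(1) + (2)(0) = -2 ≤ 0
  (-3)(1) + (-1)(0) = -3 ≤ 0
  (-1)(1) + (3)(0) = -1 ≤ 0
and d ≥ 0, so (1, 0) + t·d stays feasible for every t ≥ 0. Along this ray z = -9p - 2q changes by -9 per unit t, so z → −∞.

The LP is unbounded; z can be made arbitrarily small.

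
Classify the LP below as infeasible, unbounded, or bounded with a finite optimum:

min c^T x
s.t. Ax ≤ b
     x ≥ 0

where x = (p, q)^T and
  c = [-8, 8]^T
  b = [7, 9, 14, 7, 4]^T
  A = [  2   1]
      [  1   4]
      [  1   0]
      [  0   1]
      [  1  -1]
The point (3.5, 0) satisfies every constraint, so the LP is feasible; the constraints give p ≤ 14 and q ≤ 7, which with p, q ≥ 0 keep the feasible region inside a bounded box. A feasible, bounded LP attains a finite optimum at a vertex.

Evaluating z = -8p + 8q at each vertex:
  (0, 0): z = 0
  (3.5, 0): z = -28
  (2.714, 1.571): z = -9.143
  (0, 2.25): z = 18

Feasible with finite optimum z* = -28 at (3.5, 0).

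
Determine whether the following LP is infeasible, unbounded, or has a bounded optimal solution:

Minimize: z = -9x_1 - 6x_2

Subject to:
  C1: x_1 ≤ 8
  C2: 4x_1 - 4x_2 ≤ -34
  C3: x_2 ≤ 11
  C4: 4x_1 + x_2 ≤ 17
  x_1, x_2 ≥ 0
The point (1.5, 11) satisfies every constraint, so the LP is feasible; the constraints give x_1 ≤ 8 and x_2 ≤ 11, which with x_1, x_2 ≥ 0 keep the feasible region inside a bounded box. A feasible, bounded LP attains a finite optimum at a vertex.

The LP has an optimal solution: (1.5, 11) with z = -79.5.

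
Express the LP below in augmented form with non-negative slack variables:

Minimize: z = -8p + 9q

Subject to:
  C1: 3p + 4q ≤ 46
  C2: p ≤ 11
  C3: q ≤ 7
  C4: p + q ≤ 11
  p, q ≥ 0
min z = -8p + 9q

s.t.
  3p + 4q + s1 = 46
  p + s2 = 11
  q + s3 = 7
  p + q + s4 = 11
  p, q, s1, s2, s3, s4 ≥ 0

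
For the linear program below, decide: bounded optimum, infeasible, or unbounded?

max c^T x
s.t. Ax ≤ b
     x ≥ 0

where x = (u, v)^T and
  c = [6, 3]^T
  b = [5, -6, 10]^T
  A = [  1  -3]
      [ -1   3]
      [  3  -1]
One constraint requires u - 3v ≤ 5, while the constraint -u + 3v ≤ -6 is equivalent to u - 3v ≥ 6. Together they would need 6 ≤ u - 3v ≤ 5, which is impossible since 6 > 5. No point satisfies all constraints.

The feasible region is empty; the LP is infeasible.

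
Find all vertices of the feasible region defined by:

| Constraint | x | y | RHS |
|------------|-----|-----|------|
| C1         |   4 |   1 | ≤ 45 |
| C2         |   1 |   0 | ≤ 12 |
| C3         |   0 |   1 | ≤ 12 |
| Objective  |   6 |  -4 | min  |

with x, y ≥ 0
Each vertex is the intersection of two constraint boundaries that also satisfies all remaining constraints:
  x = 0 and y = 0 → (0, 0)
  4x + y = 45 and y = 0 → (11.25, 0)
  4x + y = 45 and y = 12 → (8.25, 12)
  y = 12 and x = 0 → (0, 12)

Vertices: (0, 0), (11.25, 0), (8.25, 12), (0, 12)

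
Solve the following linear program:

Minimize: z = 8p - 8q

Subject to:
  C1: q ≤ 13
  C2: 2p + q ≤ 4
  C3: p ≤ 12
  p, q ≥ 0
Each vertex is the intersection of two constraint boundaries that also satisfies all remaining constraints:
  p = 0 and q = 0 → (0, 0)
  2p + q = 4 and q = 0 → (2, 0)
  2p + q = 4 and p = 0 → (0, 4)

Evaluating z = 8p - 8q at each vertex:
  (0, 0): z = 0
  (2, 0): z = 16
  (0, 4): z = -32

The minimum is at (0, 4) with z = -32.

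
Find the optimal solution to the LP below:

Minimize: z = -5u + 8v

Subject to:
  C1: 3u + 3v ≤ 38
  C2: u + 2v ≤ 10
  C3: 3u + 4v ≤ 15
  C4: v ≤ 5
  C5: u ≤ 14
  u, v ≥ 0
u = 5, v = 0, z = -25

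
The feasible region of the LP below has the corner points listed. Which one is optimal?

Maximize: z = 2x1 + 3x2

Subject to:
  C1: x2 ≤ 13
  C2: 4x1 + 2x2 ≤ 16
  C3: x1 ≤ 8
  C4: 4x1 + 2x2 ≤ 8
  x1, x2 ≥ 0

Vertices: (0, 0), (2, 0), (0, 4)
(0, 4) with z = 12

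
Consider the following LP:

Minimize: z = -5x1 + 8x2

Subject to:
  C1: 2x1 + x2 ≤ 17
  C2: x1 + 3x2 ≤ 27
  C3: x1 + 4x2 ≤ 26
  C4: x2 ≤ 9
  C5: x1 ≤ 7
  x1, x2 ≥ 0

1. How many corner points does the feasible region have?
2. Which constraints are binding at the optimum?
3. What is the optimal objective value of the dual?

1. 5
2. C5, x2 ≥ 0
3. -35 (by strong duality, equal to the primal optimum)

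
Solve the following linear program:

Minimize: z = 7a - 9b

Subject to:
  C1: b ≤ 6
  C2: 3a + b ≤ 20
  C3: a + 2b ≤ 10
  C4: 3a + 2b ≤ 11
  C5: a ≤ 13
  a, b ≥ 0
a = 0, b = 5, z = -45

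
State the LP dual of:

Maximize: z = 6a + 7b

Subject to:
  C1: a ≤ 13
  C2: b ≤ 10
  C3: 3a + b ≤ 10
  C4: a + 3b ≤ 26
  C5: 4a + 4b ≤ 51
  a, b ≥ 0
Minimize: z = 13y1 + 10y2 + 10y3 + 26y4 + 51y5

Subject to:
  C1: -y1 - 3y3 - y4 - 4y5 ≤ -6
  C2: -y2 - y3 - 3y4 - 4y5 ≤ -7
  y1, y2, y3, y4, y5 ≥ 0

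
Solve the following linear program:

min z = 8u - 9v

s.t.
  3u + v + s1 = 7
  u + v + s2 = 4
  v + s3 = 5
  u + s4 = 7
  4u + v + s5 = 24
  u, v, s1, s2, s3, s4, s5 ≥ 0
Each vertex is the intersection of two constraint boundaries that also satisfies all remaining constraints:
  u = 0 and v = 0 → (0, 0)
  3u + v = 7 and v = 0 → (2.333, 0)
  3u + v = 7 and u + v = 4 → (1.5, 2.5)
  u + v = 4 and u = 0 → (0, 4)

Evaluating z = 8u - 9v at each vertex:
  (0, 0): z = 0
  (2.333, 0): z = 18.67
  (1.5, 2.5): z = -10.5
  (0, 4): z = -36

The minimum is at (0, 4) with z = -36.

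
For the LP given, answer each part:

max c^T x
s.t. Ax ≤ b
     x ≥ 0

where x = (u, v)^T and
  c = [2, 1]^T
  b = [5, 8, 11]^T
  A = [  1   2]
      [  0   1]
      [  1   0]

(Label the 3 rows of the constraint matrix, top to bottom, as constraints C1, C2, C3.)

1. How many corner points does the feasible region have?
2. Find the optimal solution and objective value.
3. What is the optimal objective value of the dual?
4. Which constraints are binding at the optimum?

1. 3
2. u = 5, v = 0, z = 10
3. 10 (by strong duality, equal to the primal optimum)
4. C1, v ≥ 0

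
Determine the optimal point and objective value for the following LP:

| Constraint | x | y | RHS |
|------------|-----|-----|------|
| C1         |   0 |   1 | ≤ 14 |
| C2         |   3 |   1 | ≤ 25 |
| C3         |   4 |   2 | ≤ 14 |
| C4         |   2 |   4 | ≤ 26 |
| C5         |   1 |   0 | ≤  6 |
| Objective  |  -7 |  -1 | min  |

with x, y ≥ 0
x = 3.5, y = 0, z = -24.5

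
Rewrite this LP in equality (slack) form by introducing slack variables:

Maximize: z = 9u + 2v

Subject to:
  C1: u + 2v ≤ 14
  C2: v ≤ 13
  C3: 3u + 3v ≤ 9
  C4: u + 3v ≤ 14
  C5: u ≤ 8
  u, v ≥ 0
max z = 9u + 2v

s.t.
  u + 2v + s1 = 14
  v + s2 = 13
  3u + 3v + s3 = 9
  u + 3v + s4 = 14
  u + s5 = 8
  u, v, s1, s2, s3, s4, s5 ≥ 0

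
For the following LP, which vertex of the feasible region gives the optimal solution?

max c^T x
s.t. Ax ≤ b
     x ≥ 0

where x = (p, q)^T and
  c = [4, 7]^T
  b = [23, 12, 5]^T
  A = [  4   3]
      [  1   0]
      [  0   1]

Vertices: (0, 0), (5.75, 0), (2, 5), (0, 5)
Evaluating z = 4p + 7q at each vertex:
  (0, 0): z = 0
  (5.75, 0): z = 23
  (2, 5): z = 43
  (0, 5): z = 35

The largest value is z = 43, attained at (2, 5).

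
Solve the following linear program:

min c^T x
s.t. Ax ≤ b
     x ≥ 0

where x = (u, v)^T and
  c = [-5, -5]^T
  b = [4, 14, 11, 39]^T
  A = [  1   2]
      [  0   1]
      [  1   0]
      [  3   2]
Each vertex is the intersection of two constraint boundaries that also satisfies all remaining constraints:
  u = 0 and v = 0 → (0, 0)
  u + 2v = 4 and v = 0 → (4, 0)
  u + 2v = 4 and u = 0 → (0, 2)

Evaluating z = -5u - 5v at each vertex:
  (0, 0): z = 0
  (4, 0): z = -20
  (0, 2): z = -10

The minimum is at (4, 0) with z = -20.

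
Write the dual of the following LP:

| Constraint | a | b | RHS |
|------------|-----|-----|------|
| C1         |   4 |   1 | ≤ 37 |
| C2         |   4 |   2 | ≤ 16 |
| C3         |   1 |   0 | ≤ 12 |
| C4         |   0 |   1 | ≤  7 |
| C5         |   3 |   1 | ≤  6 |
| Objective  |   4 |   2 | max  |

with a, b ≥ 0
Minimize: z = 37y1 + 16y2 + 12y3 + 7y4 + 6y5

Subject to:
  C1: -4y1 - 4y2 - y3 - 3y5 ≤ -4
  C2: -y1 - 2y2 - y4 - y5 ≤ -2
  y1, y2, y3, y4, y5 ≥ 0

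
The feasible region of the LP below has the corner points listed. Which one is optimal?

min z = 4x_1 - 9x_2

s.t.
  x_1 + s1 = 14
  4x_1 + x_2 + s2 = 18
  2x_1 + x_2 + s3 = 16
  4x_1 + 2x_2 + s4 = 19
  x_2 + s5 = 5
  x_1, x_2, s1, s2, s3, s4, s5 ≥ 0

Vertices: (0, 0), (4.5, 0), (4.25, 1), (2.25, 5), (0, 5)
Evaluating z = 4x_1 - 9x_2 at each vertex:
  (0, 0): z = 0
  (4.5, 0): z = 18
  (4.25, 1): z = 8
  (2.25, 5): z = -36
  (0, 5): z = -45

The smallest value is z = -45, attained at (0, 5).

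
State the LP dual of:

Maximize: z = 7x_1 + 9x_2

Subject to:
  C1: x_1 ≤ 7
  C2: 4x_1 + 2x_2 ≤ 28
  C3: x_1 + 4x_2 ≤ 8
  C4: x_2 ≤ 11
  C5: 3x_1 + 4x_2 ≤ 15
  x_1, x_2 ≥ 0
Minimize: z = 7y1 + 28y2 + 8y3 + 11y4 + 15y5

Subject to:
  C1: -y1 - 4y2 - y3 - 3y5 ≤ -7
  C2: -2y2 - 4y3 - y4 - 4y5 ≤ -9
  y1, y2, y3, y4, y5 ≥ 0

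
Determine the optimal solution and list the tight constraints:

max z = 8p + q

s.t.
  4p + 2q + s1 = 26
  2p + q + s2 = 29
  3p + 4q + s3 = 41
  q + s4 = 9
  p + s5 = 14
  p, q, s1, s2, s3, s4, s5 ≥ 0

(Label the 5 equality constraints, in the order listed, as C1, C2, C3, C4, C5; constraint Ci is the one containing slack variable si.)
Optimal: p = 6.5, q = 0
Binding: C1, q ≥ 0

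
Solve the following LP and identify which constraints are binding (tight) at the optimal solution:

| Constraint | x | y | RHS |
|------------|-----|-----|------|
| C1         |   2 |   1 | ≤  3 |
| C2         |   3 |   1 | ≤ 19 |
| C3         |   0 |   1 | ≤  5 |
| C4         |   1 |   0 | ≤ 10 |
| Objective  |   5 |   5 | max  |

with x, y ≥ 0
Optimal: x = 0, y = 3
Binding: C1, x ≥ 0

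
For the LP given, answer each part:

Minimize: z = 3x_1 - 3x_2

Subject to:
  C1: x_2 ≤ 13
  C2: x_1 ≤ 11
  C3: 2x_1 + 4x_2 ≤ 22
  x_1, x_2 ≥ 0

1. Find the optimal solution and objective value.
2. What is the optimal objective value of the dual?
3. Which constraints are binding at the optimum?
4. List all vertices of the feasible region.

1. x_1 = 0, x_2 = 5.5, z = -16.5
2. -16.5 (by strong duality, equal to the primal optimum)
3. C3, x_1 ≥ 0
4. (0, 0), (11, 0), (0, 5.5)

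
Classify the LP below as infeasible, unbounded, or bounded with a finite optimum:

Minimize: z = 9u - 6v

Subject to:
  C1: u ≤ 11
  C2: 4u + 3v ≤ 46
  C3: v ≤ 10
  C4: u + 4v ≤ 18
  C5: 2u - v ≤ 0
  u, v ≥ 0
The point (0, 4.5) satisfies every constraint, so the LP is feasible; the constraints give u ≤ 11 and v ≤ 10, which with u, v ≥ 0 keep the feasible region inside a bounded box. A feasible, bounded LP attains a finite optimum at a vertex.

Evaluating z = 9u - 6v at each vertex:
  (0, 0): z = 0
  (2, 4): z = -6
  (0, 4.5): z = -27

Feasible with finite optimum z* = -27 at (0, 4.5).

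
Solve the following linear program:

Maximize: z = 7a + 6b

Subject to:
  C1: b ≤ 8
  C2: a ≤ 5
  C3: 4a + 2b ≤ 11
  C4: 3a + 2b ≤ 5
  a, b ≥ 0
Each vertex is the intersection of two constraint boundaries that also satisfies all remaining constraints:
  a = 0 and b = 0 → (0, 0)
  3a + 2b = 5 and b = 0 → (1.667, 0)
  3a + 2b = 5 and a = 0 → (0, 2.5)

Evaluating z = 7a + 6b at each vertex:
  (0, 0): z = 0
  (1.667, 0): z = 11.67
  (0, 2.5): z = 15

The maximum is at (0, 2.5) with z = 15.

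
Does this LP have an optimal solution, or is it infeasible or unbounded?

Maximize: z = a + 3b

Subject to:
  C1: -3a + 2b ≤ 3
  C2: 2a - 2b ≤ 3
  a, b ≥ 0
Feasible point: (0, 0) satisfies every constraint, so the LP is feasible.
Direction d = (1, 1): for each constraint row a, a·d ≤ 0 —
  (-3)(1) + (2)(1) = -1 ≤ 0
  (2)(1) + (-2)(1) = 0 ≤ 0
and d ≥ 0, so (0, 0) + t·d stays feasible for every t ≥ 0. Along this ray z = a + 3b changes by 4 per unit t, so z → +∞.

Unbounded — the objective can increase without bound over the feasible region.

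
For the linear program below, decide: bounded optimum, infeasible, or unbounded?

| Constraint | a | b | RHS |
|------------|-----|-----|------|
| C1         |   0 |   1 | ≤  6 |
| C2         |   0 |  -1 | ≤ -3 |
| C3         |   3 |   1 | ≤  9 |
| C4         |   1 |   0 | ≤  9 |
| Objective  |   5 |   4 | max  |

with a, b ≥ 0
The point (1, 6) satisfies every constraint, so the LP is feasible; the constraints give a ≤ 9 and b ≤ 6, which with a, b ≥ 0 keep the feasible region inside a bounded box. A feasible, bounded LP attains a finite optimum at a vertex.

Evaluating z = 5a + 4b at each vertex:
  (0, 3): z = 12
  (2, 3): z = 22
  (1, 6): z = 29
  (0, 6): z = 24

Feasible with finite optimum z* = 29 at (1, 6).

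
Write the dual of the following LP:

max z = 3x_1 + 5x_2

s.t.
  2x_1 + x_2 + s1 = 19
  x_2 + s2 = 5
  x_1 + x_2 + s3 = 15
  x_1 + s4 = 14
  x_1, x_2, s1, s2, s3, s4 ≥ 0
Minimize: z = 19y1 + 5y2 + 15y3 + 14y4

Subject to:
  C1: -2y1 - y3 - y4 ≤ -3
  C2: -y1 - y2 - y3 ≤ -5
  y1, y2, y3, y4 ≥ 0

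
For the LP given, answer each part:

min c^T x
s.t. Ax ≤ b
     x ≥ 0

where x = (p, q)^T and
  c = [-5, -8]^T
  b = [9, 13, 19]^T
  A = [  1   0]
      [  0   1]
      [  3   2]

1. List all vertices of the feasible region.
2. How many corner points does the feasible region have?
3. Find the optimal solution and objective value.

1. (0, 0), (6.333, 0), (0, 9.5)
2. 3
3. p = 0, q = 9.5, z = -76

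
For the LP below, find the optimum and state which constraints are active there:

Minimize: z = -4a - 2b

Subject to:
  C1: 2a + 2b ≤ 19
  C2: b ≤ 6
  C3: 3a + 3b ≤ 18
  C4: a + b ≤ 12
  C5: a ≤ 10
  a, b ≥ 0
Optimal: a = 6, b = 0
Slack at optimum:
  C1: slack = 7
  C2: slack = 6
  C3: slack = 0 (binding)
  C4: slack = 6
  C5: slack = 4
  a ≥ 0: a = 6
  b ≥ 0: b = 0 (binding)
Binding constraints: C3, b ≥ 0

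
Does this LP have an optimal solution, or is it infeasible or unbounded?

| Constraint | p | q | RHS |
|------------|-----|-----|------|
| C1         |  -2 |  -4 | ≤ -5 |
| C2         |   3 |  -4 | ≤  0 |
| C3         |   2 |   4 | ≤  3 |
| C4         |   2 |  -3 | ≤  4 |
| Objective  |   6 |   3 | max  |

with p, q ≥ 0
C3 requires 2p + 4q ≤ 3, while C1 (-2p - 4q ≤ -5) is equivalent to 2p + 4q ≥ 5. Together they would need 5 ≤ 2p + 4q ≤ 3, which is impossible since 5 > 3. No point satisfies all constraints.

Infeasible — the constraint set is empty.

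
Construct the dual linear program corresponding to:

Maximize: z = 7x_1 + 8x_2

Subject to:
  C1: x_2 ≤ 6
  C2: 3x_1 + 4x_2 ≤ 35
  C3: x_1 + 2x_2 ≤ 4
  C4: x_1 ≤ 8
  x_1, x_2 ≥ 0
Minimize: z = 6y1 + 35y2 + 4y3 + 8y4

Subject to:
  C1: -3y2 - y3 - y4 ≤ -7
  C2: -y1 - 4y2 - 2y3 ≤ -8
  y1, y2, y3, y4 ≥ 0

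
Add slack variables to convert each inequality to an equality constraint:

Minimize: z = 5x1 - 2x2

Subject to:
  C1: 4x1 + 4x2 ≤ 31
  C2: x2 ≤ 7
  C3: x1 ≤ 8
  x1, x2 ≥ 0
min z = 5x1 - 2x2

s.t.
  4x1 + 4x2 + s1 = 31
  x2 + s2 = 7
  x1 + s3 = 8
  x1, x2, s1, s2, s3 ≥ 0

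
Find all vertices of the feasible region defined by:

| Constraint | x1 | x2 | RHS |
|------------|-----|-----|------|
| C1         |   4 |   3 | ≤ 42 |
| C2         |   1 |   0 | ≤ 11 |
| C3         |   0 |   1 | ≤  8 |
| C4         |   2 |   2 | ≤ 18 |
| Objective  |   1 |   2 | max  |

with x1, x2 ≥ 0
Each vertex is the intersection of two constraint boundaries that also satisfies all remaining constraints:
  x1 = 0 and x2 = 0 → (0, 0)
  2x1 + 2x2 = 18 and x2 = 0 → (9, 0)
  x2 = 8 and 2x1 + 2x2 = 18 → (1, 8)
  x2 = 8 and x1 = 0 → (0, 8)

Vertices: (0, 0), (9, 0), (1, 8), (0, 8)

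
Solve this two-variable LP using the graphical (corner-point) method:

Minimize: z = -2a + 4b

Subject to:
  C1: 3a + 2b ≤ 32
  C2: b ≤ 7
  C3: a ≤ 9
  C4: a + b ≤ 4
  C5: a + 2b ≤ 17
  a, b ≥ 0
Each vertex is the intersection of two constraint boundaries that also satisfies all remaining constraints:
  a = 0 and b = 0 → (0, 0)
  a + b = 4 and b = 0 → (4, 0)
  a + b = 4 and a = 0 → (0, 4)

Evaluating z = -2a + 4b at each vertex:
  (0, 0): z = 0
  (4, 0): z = -8
  (0, 4): z = 16

The minimum is at (4, 0) with z = -8.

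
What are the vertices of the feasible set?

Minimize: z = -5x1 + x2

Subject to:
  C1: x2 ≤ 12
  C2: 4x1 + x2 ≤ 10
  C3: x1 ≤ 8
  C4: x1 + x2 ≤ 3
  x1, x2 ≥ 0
Each vertex is the intersection of two constraint boundaries that also satisfies all remaining constraints:
  x1 = 0 and x2 = 0 → (0, 0)
  4x1 + x2 = 10 and x2 = 0 → (2.5, 0)
  4x1 + x2 = 10 and x1 + x2 = 3 → (2.333, 0.6667)
  x1 + x2 = 3 and x1 = 0 → (0, 3)

Vertices: (0, 0), (2.5, 0), (2.333, 0.6667), (0, 3)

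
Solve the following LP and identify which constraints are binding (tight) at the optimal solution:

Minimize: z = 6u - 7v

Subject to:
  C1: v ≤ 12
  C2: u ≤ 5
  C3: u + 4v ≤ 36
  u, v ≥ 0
Optimal: u = 0, v = 9
Slack at optimum:
  C1: slack = 3
  C2: slack = 5
  C3: slack = 0 (binding)
  u ≥ 0: u = 0 (binding)
  v ≥ 0: v = 9
Binding constraints: C3, u ≥ 0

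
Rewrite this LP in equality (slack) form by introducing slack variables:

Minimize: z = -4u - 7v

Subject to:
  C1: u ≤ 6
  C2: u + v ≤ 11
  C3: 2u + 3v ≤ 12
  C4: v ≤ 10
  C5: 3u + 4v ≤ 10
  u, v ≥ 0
min z = -4u - 7v

s.t.
  u + s1 = 6
  u + v + s2 = 11
  2u + 3v + s3 = 12
  v + s4 = 10
  3u + 4v + s5 = 10
  u, v, s1, s2, s3, s4, s5 ≥ 0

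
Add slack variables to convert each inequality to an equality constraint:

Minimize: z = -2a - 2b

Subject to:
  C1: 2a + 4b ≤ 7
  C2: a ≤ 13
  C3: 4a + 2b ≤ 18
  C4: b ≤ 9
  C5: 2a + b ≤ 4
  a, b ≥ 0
min z = -2a - 2b

s.t.
  2a + 4b + s1 = 7
  a + s2 = 13
  4a + 2b + s3 = 18
  b + s4 = 9
  2a + b + s5 = 4
  a, b, s1, s2, s3, s4, s5 ≥ 0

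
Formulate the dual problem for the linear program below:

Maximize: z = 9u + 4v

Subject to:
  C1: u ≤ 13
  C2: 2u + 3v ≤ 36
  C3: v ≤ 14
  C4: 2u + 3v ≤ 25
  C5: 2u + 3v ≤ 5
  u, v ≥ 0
Minimize: z = 13y1 + 36y2 + 14y3 + 25y4 + 5y5

Subject to:
  C1: -y1 - 2y2 - 2y4 - 2y5 ≤ -9
  C2: -3y2 - y3 - 3y4 - 3y5 ≤ -4
  y1, y2, y3, y4, y5 ≥ 0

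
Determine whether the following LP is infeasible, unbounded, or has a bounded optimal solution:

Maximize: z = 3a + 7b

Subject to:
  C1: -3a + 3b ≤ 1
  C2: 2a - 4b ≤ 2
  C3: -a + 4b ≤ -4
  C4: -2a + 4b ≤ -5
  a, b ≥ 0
C2 requires 2a - 4b ≤ 2, while C4 (-2a + 4b ≤ -5) is equivalent to 2a - 4b ≥ 5. Together they would need 5 ≤ 2a - 4b ≤ 2, which is impossible since 5 > 2. No point satisfies all constraints.

Infeasible — the constraint set is empty.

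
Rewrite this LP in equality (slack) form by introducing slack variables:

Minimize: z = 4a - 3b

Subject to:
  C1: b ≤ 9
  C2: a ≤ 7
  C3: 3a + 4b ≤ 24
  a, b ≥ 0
min z = 4a - 3b

s.t.
  b + s1 = 9
  a + s2 = 7
  3a + 4b + s3 = 24
  a, b, s1, s2, s3 ≥ 0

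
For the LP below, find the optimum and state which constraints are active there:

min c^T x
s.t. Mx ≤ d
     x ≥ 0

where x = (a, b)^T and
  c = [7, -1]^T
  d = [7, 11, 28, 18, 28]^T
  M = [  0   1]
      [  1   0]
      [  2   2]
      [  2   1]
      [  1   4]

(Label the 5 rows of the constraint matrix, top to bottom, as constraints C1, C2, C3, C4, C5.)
Optimal: a = 0, b = 7
Slack at optimum:
  C1: slack = 0 (binding)
  C2: slack = 11
  C3: slack = 14
  C4: slack = 11
  C5: slack = 0 (binding)
  a ≥ 0: a = 0 (binding)
  b ≥ 0: b = 7
Binding constraints: C1, C5, a ≥ 0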